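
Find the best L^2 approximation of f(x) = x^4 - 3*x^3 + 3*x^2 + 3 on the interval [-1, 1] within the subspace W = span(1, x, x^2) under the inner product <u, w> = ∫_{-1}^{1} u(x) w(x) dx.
g(x) = 27*x^2/7 - 9*x/5 + 102/35

The best approximation g ∈ W is the orthogonal projection of f onto W. Writing g = a_0 + a_1 x + a_2 x^2, the coefficients solve the normal equations G · a = b where
  G_{ij} = <φ_i, φ_j> and b_i = <f, φ_i>, with φ_0 = 1, φ_1 = x, φ_2 = x^2.
G =
  [2, 0, 2/3]
  [0, 2/3, 0]
  [2/3, 0, 2/5],
b = (42/5, -6/5, 122/35).
Solving gives a_0 = 102/35, a_1 = -9/5, a_2 = 27/7, so
  g(x) = 27*x^2/7 - 9*x/5 + 102/35.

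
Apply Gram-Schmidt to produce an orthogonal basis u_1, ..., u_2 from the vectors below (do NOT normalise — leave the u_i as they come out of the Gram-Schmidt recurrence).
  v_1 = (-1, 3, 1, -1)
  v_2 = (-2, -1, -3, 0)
Orthogonal basis:
  u_1 = (-1, 3, 1, -1)
  u_2 = (-7/3, 0, -8/3, -1/3)

Apply the Gram-Schmidt recurrence
  u_1 = v_1
  u_i = v_i − Σ_{j<i} ((v_i · u_j) / (u_j · u_j)) · u_j.

Step by step this gives:
  u_1 = (-1, 3, 1, -1)
  u_2 = (-7/3, 0, -8/3, -1/3)

Orthogonality check:
  u_2 · u_1 = 0 (should be 0)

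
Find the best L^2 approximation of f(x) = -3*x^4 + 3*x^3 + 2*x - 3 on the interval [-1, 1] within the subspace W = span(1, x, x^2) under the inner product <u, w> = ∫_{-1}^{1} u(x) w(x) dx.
g(x) = -18*x^2/7 + 19*x/5 - 96/35

The best approximation g ∈ W is the orthogonal projection of f onto W. Writing g = a_0 + a_1 x + a_2 x^2, the coefficients solve the normal equations G · a = b where
  G_{ij} = <φ_i, φ_j> and b_i = <f, φ_i>, with φ_0 = 1, φ_1 = x, φ_2 = x^2.
G =
  [2, 0, 2/3]
  [0, 2/3, 0]
  [2/3, 0, 2/5],
b = (-36/5, 38/15, -20/7).
Solving gives a_0 = -96/35, a_1 = 19/5, a_2 = -18/7, so
  g(x) = -18*x^2/7 + 19*x/5 - 96/35.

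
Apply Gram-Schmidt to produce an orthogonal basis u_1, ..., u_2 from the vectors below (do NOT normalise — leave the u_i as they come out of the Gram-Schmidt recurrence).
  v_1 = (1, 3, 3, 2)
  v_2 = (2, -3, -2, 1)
Orthogonal basis:
  u_1 = (1, 3, 3, 2)
  u_2 = (57/23, -36/23, -13/23, 45/23)

Apply the Gram-Schmidt recurrence
  u_1 = v_1
  u_i = v_i − Σ_{j<i} ((v_i · u_j) / (u_j · u_j)) · u_j.

Step by step this gives:
  u_1 = (1, 3, 3, 2)
  u_2 = (57/23, -36/23, -13/23, 45/23)

Orthogonality check:
  u_2 · u_1 = 0 (should be 0)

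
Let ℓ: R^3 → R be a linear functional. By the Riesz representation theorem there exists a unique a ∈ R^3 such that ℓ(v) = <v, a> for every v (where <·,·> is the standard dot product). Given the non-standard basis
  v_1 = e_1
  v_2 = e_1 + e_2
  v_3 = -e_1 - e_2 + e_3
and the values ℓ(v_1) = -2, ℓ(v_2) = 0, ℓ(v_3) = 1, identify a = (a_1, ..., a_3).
a = (-2, 2, 1)

Write a = (a_1, ..., a_3) in the standard basis. For each basis vector v_i, ℓ(v_i) = <v_i, a> is a linear equation in the a_j's. Collect the n equations into a matrix system V a = ℓ, where row i of V is v_i (expressed in the standard basis). Since V is invertible (lower-triangular with 1s on the diagonal, up to permutation), solve by back-substitution:
  V =
[[1, 0, 0],
 [1, 1, 0],
 [-1, -1, 1]]
  V a = (-2, 0, 1)
Solving gives a = (-2, 2, 1).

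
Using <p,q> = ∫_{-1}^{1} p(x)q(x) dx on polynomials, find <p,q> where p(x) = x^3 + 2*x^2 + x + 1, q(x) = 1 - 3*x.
<p,q> = 2/15

Expand the product: p(x)·q(x) = -3*x^4 - 5*x^3 - x^2 - 2*x + 1.
∫_{-1}^{1} of each monomial x^k gives [2/(k+1) if k even, 0 if k odd]. Integrating term-by-term (or equivalently evaluating the antiderivative F(x) = -3*x^5/5 - 5*x^4/4 - x^3/3 - x^2 + x at the endpoints):
  F(1) − F(−1) = -131/60 − (-139/60) = 2/15.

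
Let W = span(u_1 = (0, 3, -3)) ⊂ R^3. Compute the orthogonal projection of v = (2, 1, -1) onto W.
proj_W(v) = (0, 1, -1)

Set up U = [u_1 | ... | u_1] ∈ R^(3×1). The projector onto W = col(U) is P = U (U^T U)^(-1) U^T.
Compute U^T U =
  [18],
and U^T v = (6).
Solve U^T U · c = U^T v for the coefficients: c = (1/3). The projection is proj_W(v) = U c.
Check: (v - proj_W(v)) · u_1 = 0  (should be 0).
Result: proj_W(v) = (0, 1, -1).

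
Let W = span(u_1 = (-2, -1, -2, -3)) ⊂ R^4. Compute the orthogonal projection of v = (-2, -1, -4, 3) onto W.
proj_W(v) = (-4/9, -2/9, -4/9, -2/3)

Set up U = [u_1 | ... | u_1] ∈ R^(4×1). The projector onto W = col(U) is P = U (U^T U)^(-1) U^T.
Compute U^T U =
  [18],
and U^T v = (4).
Solve U^T U · c = U^T v for the coefficients: c = (2/9). The projection is proj_W(v) = U c.
Check: (v - proj_W(v)) · u_1 = 0  (should be 0).
Result: proj_W(v) = (-4/9, -2/9, -4/9, -2/3).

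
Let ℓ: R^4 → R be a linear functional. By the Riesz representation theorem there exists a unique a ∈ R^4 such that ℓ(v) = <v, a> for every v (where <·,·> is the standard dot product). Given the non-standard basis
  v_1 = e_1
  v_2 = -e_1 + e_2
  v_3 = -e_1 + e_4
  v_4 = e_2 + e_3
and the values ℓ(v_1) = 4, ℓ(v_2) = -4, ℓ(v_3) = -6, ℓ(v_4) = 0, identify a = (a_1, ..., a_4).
a = (4, 0, 0, -2)

Write a = (a_1, ..., a_4) in the standard basis. For each basis vector v_i, ℓ(v_i) = <v_i, a> is a linear equation in the a_j's. Collect the n equations into a matrix system V a = ℓ, where row i of V is v_i (expressed in the standard basis). Since V is invertible (lower-triangular with 1s on the diagonal, up to permutation), solve by back-substitution:
  V =
[[1, 0, 0, 0],
 [-1, 1, 0, 0],
 [-1, 0, 0, 1],
 [0, 1, 1, 0]]
  V a = (4, -4, -6, 0)
Solving gives a = (4, 0, 0, -2).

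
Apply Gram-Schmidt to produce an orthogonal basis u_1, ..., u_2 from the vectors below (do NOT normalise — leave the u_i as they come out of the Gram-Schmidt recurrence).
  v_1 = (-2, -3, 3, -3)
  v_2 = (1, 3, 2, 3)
Orthogonal basis:
  u_1 = (-2, -3, 3, -3)
  u_2 = (3/31, 51/31, 104/31, 51/31)

Apply the Gram-Schmidt recurrence
  u_1 = v_1
  u_i = v_i − Σ_{j<i} ((v_i · u_j) / (u_j · u_j)) · u_j.

Step by step this gives:
  u_1 = (-2, -3, 3, -3)
  u_2 = (3/31, 51/31, 104/31, 51/31)

Orthogonality check:
  u_2 · u_1 = 0 (should be 0)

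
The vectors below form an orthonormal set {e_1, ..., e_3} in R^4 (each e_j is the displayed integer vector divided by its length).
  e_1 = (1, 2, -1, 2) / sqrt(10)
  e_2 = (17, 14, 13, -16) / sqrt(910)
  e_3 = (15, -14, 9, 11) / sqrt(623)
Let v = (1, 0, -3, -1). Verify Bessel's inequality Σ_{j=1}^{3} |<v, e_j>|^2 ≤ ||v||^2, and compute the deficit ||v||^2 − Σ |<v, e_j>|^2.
Σ |<v, e_j>|^2 = 1491/1157; ||v||^2 = 11; deficit = 11236/1157

Write each e_j = u_j / sqrt(<u_j, u_j>) where u_j is the displayed integer vector. Then <v, e_j> = <v, u_j> / sqrt(<u_j, u_j>), so |<v, e_j>|^2 = <v, u_j>^2 / <u_j, u_j>.
Coefficients: <v, e_1> = 2/sqrt(10), <v, e_2> = -6/sqrt(910), <v, e_3> = -23/sqrt(623).
Square and sum: Σ |<v, e_j>|^2 = 1491/1157.
Compute ||v||^2 = v·v = 11.
Deficit = 11 − 1491/1157 = 11236/1157 ≥ 0, confirming Bessel's inequality. (The deficit equals ||v − Σ <v,e_j> e_j||^2, the squared distance from v to span{e_j}.)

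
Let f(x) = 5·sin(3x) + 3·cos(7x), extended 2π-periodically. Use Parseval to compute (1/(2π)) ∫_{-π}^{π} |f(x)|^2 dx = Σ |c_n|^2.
Σ |c_n|^2 = 17

Expand |f|^2 and use orthogonality of {sin(nx), cos(mx)} on [-π, π]:
  ∫_{-π}^{π} sin(nx)^2 dx = π, ∫ cos(mx)^2 dx = π, and cross terms integrate to 0.
So ∫_{-π}^{π} f(x)^2 dx = 5^2 · π + 3^2 · π = (25 + 9)π.
Divide by 2π: (25 + 9)/2 = 17.
By Parseval, this equals Σ |c_n|^2.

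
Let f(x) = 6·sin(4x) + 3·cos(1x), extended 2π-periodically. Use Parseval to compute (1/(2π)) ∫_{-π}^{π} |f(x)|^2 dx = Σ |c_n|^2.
Σ |c_n|^2 = 45/2

Expand |f|^2 and use orthogonality of {sin(nx), cos(mx)} on [-π, π]:
  ∫_{-π}^{π} sin(nx)^2 dx = π, ∫ cos(mx)^2 dx = π, and cross terms integrate to 0.
So ∫_{-π}^{π} f(x)^2 dx = 6^2 · π + 3^2 · π = (36 + 9)π.
Divide by 2π: (36 + 9)/2 = 45/2.
By Parseval, this equals Σ |c_n|^2.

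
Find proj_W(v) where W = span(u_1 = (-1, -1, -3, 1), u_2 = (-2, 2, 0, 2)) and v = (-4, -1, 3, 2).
proj_W(v) = (-51/35, 73/35, 33/35, 51/35)

Set up U = [u_1 | ... | u_2] ∈ R^(4×2). The projector onto W = col(U) is P = U (U^T U)^(-1) U^T.
Compute U^T U =
  [12, 2]
  [2, 12],
and U^T v = (-2, 10).
Solve U^T U · c = U^T v for the coefficients: c = (-11/35, 31/35). The projection is proj_W(v) = U c.
Check: (v - proj_W(v)) · u_1 = 0  (should be 0).
Check: (v - proj_W(v)) · u_2 = 0  (should be 0).
Result: proj_W(v) = (-51/35, 73/35, 33/35, 51/35).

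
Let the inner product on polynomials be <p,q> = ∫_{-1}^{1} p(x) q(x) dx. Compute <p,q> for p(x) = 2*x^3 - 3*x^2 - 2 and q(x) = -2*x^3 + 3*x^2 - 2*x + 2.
<p,q> = -782/35

Expand the product: p(x)·q(x) = -4*x^6 + 12*x^5 - 13*x^4 + 14*x^3 - 12*x^2 + 4*x - 4.
∫_{-1}^{1} of each monomial x^k gives [2/(k+1) if k even, 0 if k odd]. Integrating term-by-term (or equivalently evaluating the antiderivative F(x) = -4*x^7/7 + 2*x^6 - 13*x^5/5 + 7*x^4/2 - 4*x^3 + 2*x^2 - 4*x at the endpoints):
  F(1) − F(−1) = -257/70 − (1307/70) = -782/35.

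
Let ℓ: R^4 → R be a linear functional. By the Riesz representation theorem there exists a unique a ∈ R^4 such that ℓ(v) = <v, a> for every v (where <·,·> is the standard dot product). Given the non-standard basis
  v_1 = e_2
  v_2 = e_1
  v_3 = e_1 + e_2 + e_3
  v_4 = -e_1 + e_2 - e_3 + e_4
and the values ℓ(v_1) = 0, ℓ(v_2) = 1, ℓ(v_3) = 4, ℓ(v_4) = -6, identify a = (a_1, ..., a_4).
a = (1, 0, 3, -2)

Write a = (a_1, ..., a_4) in the standard basis. For each basis vector v_i, ℓ(v_i) = <v_i, a> is a linear equation in the a_j's. Collect the n equations into a matrix system V a = ℓ, where row i of V is v_i (expressed in the standard basis). Since V is invertible (lower-triangular with 1s on the diagonal, up to permutation), solve by back-substitution:
  V =
[[0, 1, 0, 0],
 [1, 0, 0, 0],
 [1, 1, 1, 0],
 [-1, 1, -1, 1]]
  V a = (0, 1, 4, -6)
Solving gives a = (1, 0, 3, -2).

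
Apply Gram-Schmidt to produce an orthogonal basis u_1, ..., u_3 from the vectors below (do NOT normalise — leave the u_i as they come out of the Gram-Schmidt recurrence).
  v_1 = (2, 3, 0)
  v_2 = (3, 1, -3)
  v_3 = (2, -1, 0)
Orthogonal basis:
  u_1 = (2, 3, 0)
  u_2 = (21/13, -14/13, -3)
  u_3 = (108/83, -72/83, 84/83)

Apply the Gram-Schmidt recurrence
  u_1 = v_1
  u_i = v_i − Σ_{j<i} ((v_i · u_j) / (u_j · u_j)) · u_j.

Step by step this gives:
  u_1 = (2, 3, 0)
  u_2 = (21/13, -14/13, -3)
  u_3 = (108/83, -72/83, 84/83)

Orthogonality check:
  u_2 · u_1 = 0 (should be 0)
  u_3 · u_1 = 0 (should be 0)
  u_3 · u_2 = 0 (should be 0)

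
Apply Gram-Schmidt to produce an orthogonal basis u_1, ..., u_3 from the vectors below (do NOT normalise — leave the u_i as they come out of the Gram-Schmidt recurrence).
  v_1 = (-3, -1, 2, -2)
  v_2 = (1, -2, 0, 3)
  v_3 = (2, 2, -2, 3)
Orthogonal basis:
  u_1 = (-3, -1, 2, -2)
  u_2 = (-1/6, -43/18, 7/9, 20/9)
  u_3 = (-1, 1, 0, 1)

Apply the Gram-Schmidt recurrence
  u_1 = v_1
  u_i = v_i − Σ_{j<i} ((v_i · u_j) / (u_j · u_j)) · u_j.

Step by step this gives:
  u_1 = (-3, -1, 2, -2)
  u_2 = (-1/6, -43/18, 7/9, 20/9)
  u_3 = (-1, 1, 0, 1)

Orthogonality check:
  u_2 · u_1 = 0 (should be 0)
  u_3 · u_1 = 0 (should be 0)
  u_3 · u_2 = 0 (should be 0)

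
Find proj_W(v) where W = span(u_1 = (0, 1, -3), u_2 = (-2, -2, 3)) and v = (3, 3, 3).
proj_W(v) = (192/49, 57/49, 117/49)

Set up U = [u_1 | ... | u_2] ∈ R^(3×2). The projector onto W = col(U) is P = U (U^T U)^(-1) U^T.
Compute U^T U =
  [10, -11]
  [-11, 17],
and U^T v = (-6, -3).
Solve U^T U · c = U^T v for the coefficients: c = (-135/49, -96/49). The projection is proj_W(v) = U c.
Check: (v - proj_W(v)) · u_1 = 0  (should be 0).
Check: (v - proj_W(v)) · u_2 = 0  (should be 0).
Result: proj_W(v) = (192/49, 57/49, 117/49).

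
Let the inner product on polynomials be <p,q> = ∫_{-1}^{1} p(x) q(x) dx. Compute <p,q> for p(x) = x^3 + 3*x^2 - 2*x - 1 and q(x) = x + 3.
<p,q> = -14/15

Expand the product: p(x)·q(x) = x^4 + 6*x^3 + 7*x^2 - 7*x - 3.
∫_{-1}^{1} of each monomial x^k gives [2/(k+1) if k even, 0 if k odd]. Integrating term-by-term (or equivalently evaluating the antiderivative F(x) = x^5/5 + 3*x^4/2 + 7*x^3/3 - 7*x^2/2 - 3*x at the endpoints):
  F(1) − F(−1) = -37/15 − (-23/15) = -14/15.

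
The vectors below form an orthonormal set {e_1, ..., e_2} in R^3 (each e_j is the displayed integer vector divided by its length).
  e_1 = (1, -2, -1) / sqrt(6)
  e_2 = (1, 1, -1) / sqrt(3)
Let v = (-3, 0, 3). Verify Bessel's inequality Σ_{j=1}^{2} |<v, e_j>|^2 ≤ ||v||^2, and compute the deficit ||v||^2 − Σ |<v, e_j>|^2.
Σ |<v, e_j>|^2 = 18; ||v||^2 = 18; deficit = 0

Write each e_j = u_j / sqrt(<u_j, u_j>) where u_j is the displayed integer vector. Then <v, e_j> = <v, u_j> / sqrt(<u_j, u_j>), so |<v, e_j>|^2 = <v, u_j>^2 / <u_j, u_j>.
Coefficients: <v, e_1> = -6/sqrt(6), <v, e_2> = -6/sqrt(3).
Square and sum: Σ |<v, e_j>|^2 = 18.
Compute ||v||^2 = v·v = 18.
Deficit = 18 − 18 = 0 ≥ 0, confirming Bessel's inequality. (The deficit equals ||v − Σ <v,e_j> e_j||^2, the squared distance from v to span{e_j}.)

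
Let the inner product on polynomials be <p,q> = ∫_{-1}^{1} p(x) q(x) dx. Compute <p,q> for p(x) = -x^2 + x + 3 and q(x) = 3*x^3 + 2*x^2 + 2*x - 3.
<p,q> = -154/15

Expand the product: p(x)·q(x) = -3*x^5 + x^4 + 9*x^3 + 11*x^2 + 3*x - 9.
∫_{-1}^{1} of each monomial x^k gives [2/(k+1) if k even, 0 if k odd]. Integrating term-by-term (or equivalently evaluating the antiderivative F(x) = -x^6/2 + x^5/5 + 9*x^4/4 + 11*x^3/3 + 3*x^2/2 - 9*x at the endpoints):
  F(1) − F(−1) = -113/60 − (503/60) = -154/15.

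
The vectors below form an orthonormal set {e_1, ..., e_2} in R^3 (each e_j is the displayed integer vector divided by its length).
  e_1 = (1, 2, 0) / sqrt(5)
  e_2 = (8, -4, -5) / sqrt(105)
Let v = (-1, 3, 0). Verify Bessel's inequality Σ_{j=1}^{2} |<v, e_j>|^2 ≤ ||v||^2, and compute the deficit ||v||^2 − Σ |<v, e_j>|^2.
Σ |<v, e_j>|^2 = 185/21; ||v||^2 = 10; deficit = 25/21

Write each e_j = u_j / sqrt(<u_j, u_j>) where u_j is the displayed integer vector. Then <v, e_j> = <v, u_j> / sqrt(<u_j, u_j>), so |<v, e_j>|^2 = <v, u_j>^2 / <u_j, u_j>.
Coefficients: <v, e_1> = 5/sqrt(5), <v, e_2> = -20/sqrt(105).
Square and sum: Σ |<v, e_j>|^2 = 185/21.
Compute ||v||^2 = v·v = 10.
Deficit = 10 − 185/21 = 25/21 ≥ 0, confirming Bessel's inequality. (The deficit equals ||v − Σ <v,e_j> e_j||^2, the squared distance from v to span{e_j}.)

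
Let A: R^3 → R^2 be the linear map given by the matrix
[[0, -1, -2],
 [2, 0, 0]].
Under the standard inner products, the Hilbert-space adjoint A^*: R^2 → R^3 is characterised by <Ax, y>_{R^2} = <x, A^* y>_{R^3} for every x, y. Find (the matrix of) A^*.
A^* = A^T =
[[0, 2],
 [-1, 0],
 [-2, 0]]

For real matrices with standard dot products, the defining identity <Ax, y> = <x, A^* y> gives (Ax)^T y = x^T (A^*) y, i.e. x^T A^T y = x^T (A^*) y. Since this holds for all x, y, we must have A^* = A^T. Therefore
A^* =
[[0, 2],
 [-1, 0],
 [-2, 0]].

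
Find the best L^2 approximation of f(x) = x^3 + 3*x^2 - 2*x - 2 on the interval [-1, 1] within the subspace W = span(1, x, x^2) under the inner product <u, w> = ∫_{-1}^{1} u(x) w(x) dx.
g(x) = 3*x^2 - 7*x/5 - 2

The best approximation g ∈ W is the orthogonal projection of f onto W. Writing g = a_0 + a_1 x + a_2 x^2, the coefficients solve the normal equations G · a = b where
  G_{ij} = <φ_i, φ_j> and b_i = <f, φ_i>, with φ_0 = 1, φ_1 = x, φ_2 = x^2.
G =
  [2, 0, 2/3]
  [0, 2/3, 0]
  [2/3, 0, 2/5],
b = (-2, -14/15, -2/15).
Solving gives a_0 = -2, a_1 = -7/5, a_2 = 3, so
  g(x) = 3*x^2 - 7*x/5 - 2.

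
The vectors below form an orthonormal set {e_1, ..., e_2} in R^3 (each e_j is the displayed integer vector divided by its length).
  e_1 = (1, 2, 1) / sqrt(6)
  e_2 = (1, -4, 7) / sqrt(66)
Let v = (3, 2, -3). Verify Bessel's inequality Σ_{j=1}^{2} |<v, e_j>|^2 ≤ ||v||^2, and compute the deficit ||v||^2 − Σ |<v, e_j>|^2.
Σ |<v, e_j>|^2 = 142/11; ||v||^2 = 22; deficit = 100/11

Write each e_j = u_j / sqrt(<u_j, u_j>) where u_j is the displayed integer vector. Then <v, e_j> = <v, u_j> / sqrt(<u_j, u_j>), so |<v, e_j>|^2 = <v, u_j>^2 / <u_j, u_j>.
Coefficients: <v, e_1> = 4/sqrt(6), <v, e_2> = -26/sqrt(66).
Square and sum: Σ |<v, e_j>|^2 = 142/11.
Compute ||v||^2 = v·v = 22.
Deficit = 22 − 142/11 = 100/11 ≥ 0, confirming Bessel's inequality. (The deficit equals ||v − Σ <v,e_j> e_j||^2, the squared distance from v to span{e_j}.)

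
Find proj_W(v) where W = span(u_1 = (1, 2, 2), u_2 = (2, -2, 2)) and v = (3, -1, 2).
proj_W(v) = (29/13, -31/26, 67/26)

Set up U = [u_1 | ... | u_2] ∈ R^(3×2). The projector onto W = col(U) is P = U (U^T U)^(-1) U^T.
Compute U^T U =
  [9, 2]
  [2, 12],
and U^T v = (5, 12).
Solve U^T U · c = U^T v for the coefficients: c = (9/26, 49/52). The projection is proj_W(v) = U c.
Check: (v - proj_W(v)) · u_1 = 0  (should be 0).
Check: (v - proj_W(v)) · u_2 = 0  (should be 0).
Result: proj_W(v) = (29/13, -31/26, 67/26).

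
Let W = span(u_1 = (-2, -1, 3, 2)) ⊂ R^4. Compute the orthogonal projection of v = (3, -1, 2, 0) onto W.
proj_W(v) = (-1/9, -1/18, 1/6, 1/9)

Set up U = [u_1 | ... | u_1] ∈ R^(4×1). The projector onto W = col(U) is P = U (U^T U)^(-1) U^T.
Compute U^T U =
  [18],
and U^T v = (1).
Solve U^T U · c = U^T v for the coefficients: c = (1/18). The projection is proj_W(v) = U c.
Check: (v - proj_W(v)) · u_1 = 0  (should be 0).
Result: proj_W(v) = (-1/9, -1/18, 1/6, 1/9).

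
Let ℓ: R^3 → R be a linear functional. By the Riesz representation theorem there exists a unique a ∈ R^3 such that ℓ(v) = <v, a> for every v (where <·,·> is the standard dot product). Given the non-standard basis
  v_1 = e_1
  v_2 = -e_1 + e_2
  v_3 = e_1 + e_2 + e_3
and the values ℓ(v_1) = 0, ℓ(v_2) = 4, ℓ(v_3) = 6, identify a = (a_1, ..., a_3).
a = (0, 4, 2)

Write a = (a_1, ..., a_3) in the standard basis. For each basis vector v_i, ℓ(v_i) = <v_i, a> is a linear equation in the a_j's. Collect the n equations into a matrix system V a = ℓ, where row i of V is v_i (expressed in the standard basis). Since V is invertible (lower-triangular with 1s on the diagonal, up to permutation), solve by back-substitution:
  V =
[[1, 0, 0],
 [-1, 1, 0],
 [1, 1, 1]]
  V a = (0, 4, 6)
Solving gives a = (0, 4, 2).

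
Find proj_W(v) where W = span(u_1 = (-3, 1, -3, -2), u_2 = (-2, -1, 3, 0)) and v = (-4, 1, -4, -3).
proj_W(v) = (-70/17, 45/34, -135/34, -46/17)

Set up U = [u_1 | ... | u_2] ∈ R^(4×2). The projector onto W = col(U) is P = U (U^T U)^(-1) U^T.
Compute U^T U =
  [23, -4]
  [-4, 14],
and U^T v = (31, -5).
Solve U^T U · c = U^T v for the coefficients: c = (23/17, 1/34). The projection is proj_W(v) = U c.
Check: (v - proj_W(v)) · u_1 = 0  (should be 0).
Check: (v - proj_W(v)) · u_2 = 0  (should be 0).
Result: proj_W(v) = (-70/17, 45/34, -135/34, -46/17).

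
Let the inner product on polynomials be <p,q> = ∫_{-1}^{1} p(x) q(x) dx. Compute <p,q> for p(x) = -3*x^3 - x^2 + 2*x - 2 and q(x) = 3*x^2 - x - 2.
<p,q> = 4

Expand the product: p(x)·q(x) = -9*x^5 + 13*x^3 - 6*x^2 - 2*x + 4.
∫_{-1}^{1} of each monomial x^k gives [2/(k+1) if k even, 0 if k odd]. Integrating term-by-term (or equivalently evaluating the antiderivative F(x) = -3*x^6/2 + 13*x^4/4 - 2*x^3 - x^2 + 4*x at the endpoints):
  F(1) − F(−1) = 11/4 − (-5/4) = 4.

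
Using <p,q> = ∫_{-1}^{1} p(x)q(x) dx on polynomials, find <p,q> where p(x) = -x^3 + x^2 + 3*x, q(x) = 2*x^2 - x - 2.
<p,q> = -32/15

Expand the product: p(x)·q(x) = -2*x^5 + 3*x^4 + 7*x^3 - 5*x^2 - 6*x.
∫_{-1}^{1} of each monomial x^k gives [2/(k+1) if k even, 0 if k odd]. Integrating term-by-term (or equivalently evaluating the antiderivative F(x) = -x^6/3 + 3*x^5/5 + 7*x^4/4 - 5*x^3/3 - 3*x^2 at the endpoints):
  F(1) − F(−1) = -53/20 − (-31/60) = -32/15.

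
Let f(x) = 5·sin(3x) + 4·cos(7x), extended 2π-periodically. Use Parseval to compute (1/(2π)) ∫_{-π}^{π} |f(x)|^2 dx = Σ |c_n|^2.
Σ |c_n|^2 = 41/2

Expand |f|^2 and use orthogonality of {sin(nx), cos(mx)} on [-π, π]:
  ∫_{-π}^{π} sin(nx)^2 dx = π, ∫ cos(mx)^2 dx = π, and cross terms integrate to 0.
So ∫_{-π}^{π} f(x)^2 dx = 5^2 · π + 4^2 · π = (25 + 16)π.
Divide by 2π: (25 + 16)/2 = 41/2.
By Parseval, this equals Σ |c_n|^2.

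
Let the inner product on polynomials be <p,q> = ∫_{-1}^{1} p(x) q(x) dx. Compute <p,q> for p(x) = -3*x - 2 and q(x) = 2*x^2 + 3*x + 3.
<p,q> = -62/3

Expand the product: p(x)·q(x) = -6*x^3 - 13*x^2 - 15*x - 6.
∫_{-1}^{1} of each monomial x^k gives [2/(k+1) if k even, 0 if k odd]. Integrating term-by-term (or equivalently evaluating the antiderivative F(x) = -3*x^4/2 - 13*x^3/3 - 15*x^2/2 - 6*x at the endpoints):
  F(1) − F(−1) = -58/3 − (4/3) = -62/3.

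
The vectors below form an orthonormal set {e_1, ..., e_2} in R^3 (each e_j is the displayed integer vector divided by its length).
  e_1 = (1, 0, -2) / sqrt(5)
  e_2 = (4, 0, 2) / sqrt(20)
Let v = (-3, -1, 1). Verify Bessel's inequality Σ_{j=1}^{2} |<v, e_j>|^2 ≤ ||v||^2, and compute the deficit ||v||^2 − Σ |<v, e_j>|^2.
Σ |<v, e_j>|^2 = 10; ||v||^2 = 11; deficit = 1

Write each e_j = u_j / sqrt(<u_j, u_j>) where u_j is the displayed integer vector. Then <v, e_j> = <v, u_j> / sqrt(<u_j, u_j>), so |<v, e_j>|^2 = <v, u_j>^2 / <u_j, u_j>.
Coefficients: <v, e_1> = -5/sqrt(5), <v, e_2> = -10/sqrt(20).
Square and sum: Σ |<v, e_j>|^2 = 10.
Compute ||v||^2 = v·v = 11.
Deficit = 11 − 10 = 1 ≥ 0, confirming Bessel's inequality. (The deficit equals ||v − Σ <v,e_j> e_j||^2, the squared distance from v to span{e_j}.)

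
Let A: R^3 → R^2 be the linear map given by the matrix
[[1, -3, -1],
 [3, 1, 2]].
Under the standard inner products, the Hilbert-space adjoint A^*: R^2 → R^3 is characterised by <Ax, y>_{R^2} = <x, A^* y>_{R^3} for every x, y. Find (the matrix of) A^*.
A^* = A^T =
[[1, 3],
 [-3, 1],
 [-1, 2]]

For real matrices with standard dot products, the defining identity <Ax, y> = <x, A^* y> gives (Ax)^T y = x^T (A^*) y, i.e. x^T A^T y = x^T (A^*) y. Since this holds for all x, y, we must have A^* = A^T. Therefore
A^* =
[[1, 3],
 [-3, 1],
 [-1, 2]].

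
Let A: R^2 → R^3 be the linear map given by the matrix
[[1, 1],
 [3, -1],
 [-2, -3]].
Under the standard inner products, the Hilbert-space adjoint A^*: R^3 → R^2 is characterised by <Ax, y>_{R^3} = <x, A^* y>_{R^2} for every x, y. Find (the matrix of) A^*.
A^* = A^T =
[[1, 3, -2],
 [1, -1, -3]]

For real matrices with standard dot products, the defining identity <Ax, y> = <x, A^* y> gives (Ax)^T y = x^T (A^*) y, i.e. x^T A^T y = x^T (A^*) y. Since this holds for all x, y, we must have A^* = A^T. Therefore
A^* =
[[1, 3, -2],
 [1, -1, -3]].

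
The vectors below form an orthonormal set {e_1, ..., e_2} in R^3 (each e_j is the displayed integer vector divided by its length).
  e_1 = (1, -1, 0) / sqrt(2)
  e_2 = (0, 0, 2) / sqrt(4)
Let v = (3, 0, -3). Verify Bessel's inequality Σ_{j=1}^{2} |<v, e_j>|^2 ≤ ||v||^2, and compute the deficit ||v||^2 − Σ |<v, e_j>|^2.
Σ |<v, e_j>|^2 = 27/2; ||v||^2 = 18; deficit = 9/2

Write each e_j = u_j / sqrt(<u_j, u_j>) where u_j is the displayed integer vector. Then <v, e_j> = <v, u_j> / sqrt(<u_j, u_j>), so |<v, e_j>|^2 = <v, u_j>^2 / <u_j, u_j>.
Coefficients: <v, e_1> = 3/sqrt(2), <v, e_2> = -6/sqrt(4).
Square and sum: Σ |<v, e_j>|^2 = 27/2.
Compute ||v||^2 = v·v = 18.
Deficit = 18 − 27/2 = 9/2 ≥ 0, confirming Bessel's inequality. (The deficit equals ||v − Σ <v,e_j> e_j||^2, the squared distance from v to span{e_j}.)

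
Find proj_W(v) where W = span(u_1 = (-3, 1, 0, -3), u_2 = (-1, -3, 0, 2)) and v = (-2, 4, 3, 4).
proj_W(v) = (17/23, 11/23, 0, 2/23)

Set up U = [u_1 | ... | u_2] ∈ R^(4×2). The projector onto W = col(U) is P = U (U^T U)^(-1) U^T.
Compute U^T U =
  [19, -6]
  [-6, 14],
and U^T v = (-2, -2).
Solve U^T U · c = U^T v for the coefficients: c = (-4/23, -5/23). The projection is proj_W(v) = U c.
Check: (v - proj_W(v)) · u_1 = 0  (should be 0).
Check: (v - proj_W(v)) · u_2 = 0  (should be 0).
Result: proj_W(v) = (17/23, 11/23, 0, 2/23).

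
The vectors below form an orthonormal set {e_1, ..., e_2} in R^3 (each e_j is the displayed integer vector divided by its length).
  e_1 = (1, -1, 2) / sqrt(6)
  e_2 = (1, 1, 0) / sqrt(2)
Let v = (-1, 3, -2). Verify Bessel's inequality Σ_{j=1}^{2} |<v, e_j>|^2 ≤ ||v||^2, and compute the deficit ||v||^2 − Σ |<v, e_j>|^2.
Σ |<v, e_j>|^2 = 38/3; ||v||^2 = 14; deficit = 4/3

Write each e_j = u_j / sqrt(<u_j, u_j>) where u_j is the displayed integer vector. Then <v, e_j> = <v, u_j> / sqrt(<u_j, u_j>), so |<v, e_j>|^2 = <v, u_j>^2 / <u_j, u_j>.
Coefficients: <v, e_1> = -8/sqrt(6), <v, e_2> = 2/sqrt(2).
Square and sum: Σ |<v, e_j>|^2 = 38/3.
Compute ||v||^2 = v·v = 14.
Deficit = 14 − 38/3 = 4/3 ≥ 0, confirming Bessel's inequality. (The deficit equals ||v − Σ <v,e_j> e_j||^2, the squared distance from v to span{e_j}.)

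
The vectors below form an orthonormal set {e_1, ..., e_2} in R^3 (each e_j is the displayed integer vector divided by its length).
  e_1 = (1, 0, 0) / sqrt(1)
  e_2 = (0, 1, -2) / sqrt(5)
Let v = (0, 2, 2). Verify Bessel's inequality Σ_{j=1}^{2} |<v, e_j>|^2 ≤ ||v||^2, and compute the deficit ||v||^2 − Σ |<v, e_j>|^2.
Σ |<v, e_j>|^2 = 4/5; ||v||^2 = 8; deficit = 36/5

Write each e_j = u_j / sqrt(<u_j, u_j>) where u_j is the displayed integer vector. Then <v, e_j> = <v, u_j> / sqrt(<u_j, u_j>), so |<v, e_j>|^2 = <v, u_j>^2 / <u_j, u_j>.
Coefficients: <v, e_1> = 0/sqrt(1), <v, e_2> = -2/sqrt(5).
Square and sum: Σ |<v, e_j>|^2 = 4/5.
Compute ||v||^2 = v·v = 8.
Deficit = 8 − 4/5 = 36/5 ≥ 0, confirming Bessel's inequality. (The deficit equals ||v − Σ <v,e_j> e_j||^2, the squared distance from v to span{e_j}.)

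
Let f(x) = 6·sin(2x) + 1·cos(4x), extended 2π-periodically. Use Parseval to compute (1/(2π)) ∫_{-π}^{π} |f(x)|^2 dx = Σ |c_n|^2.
Σ |c_n|^2 = 37/2

Expand |f|^2 and use orthogonality of {sin(nx), cos(mx)} on [-π, π]:
  ∫_{-π}^{π} sin(nx)^2 dx = π, ∫ cos(mx)^2 dx = π, and cross terms integrate to 0.
So ∫_{-π}^{π} f(x)^2 dx = 6^2 · π + 1^2 · π = (36 + 1)π.
Divide by 2π: (36 + 1)/2 = 37/2.
By Parseval, this equals Σ |c_n|^2.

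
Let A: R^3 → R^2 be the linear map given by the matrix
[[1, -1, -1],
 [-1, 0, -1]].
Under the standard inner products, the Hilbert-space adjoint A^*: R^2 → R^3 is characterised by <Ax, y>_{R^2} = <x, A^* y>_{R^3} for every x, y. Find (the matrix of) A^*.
A^* = A^T =
[[1, -1],
 [-1, 0],
 [-1, -1]]

For real matrices with standard dot products, the defining identity <Ax, y> = <x, A^* y> gives (Ax)^T y = x^T (A^*) y, i.e. x^T A^T y = x^T (A^*) y. Since this holds for all x, y, we must have A^* = A^T. Therefore
A^* =
[[1, -1],
 [-1, 0],
 [-1, -1]].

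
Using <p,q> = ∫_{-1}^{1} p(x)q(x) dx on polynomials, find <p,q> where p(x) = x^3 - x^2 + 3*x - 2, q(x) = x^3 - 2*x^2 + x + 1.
<p,q> = 94/35

Expand the product: p(x)·q(x) = x^6 - 3*x^5 + 6*x^4 - 8*x^3 + 6*x^2 + x - 2.
∫_{-1}^{1} of each monomial x^k gives [2/(k+1) if k even, 0 if k odd]. Integrating term-by-term (or equivalently evaluating the antiderivative F(x) = x^7/7 - x^6/2 + 6*x^5/5 - 2*x^4 + 2*x^3 + x^2/2 - 2*x at the endpoints):
  F(1) − F(−1) = -23/35 − (-117/35) = 94/35.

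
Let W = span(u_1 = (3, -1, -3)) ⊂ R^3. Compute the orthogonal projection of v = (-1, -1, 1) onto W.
proj_W(v) = (-15/19, 5/19, 15/19)

Set up U = [u_1 | ... | u_1] ∈ R^(3×1). The projector onto W = col(U) is P = U (U^T U)^(-1) U^T.
Compute U^T U =
  [19],
and U^T v = (-5).
Solve U^T U · c = U^T v for the coefficients: c = (-5/19). The projection is proj_W(v) = U c.
Check: (v - proj_W(v)) · u_1 = 0  (should be 0).
Result: proj_W(v) = (-15/19, 5/19, 15/19).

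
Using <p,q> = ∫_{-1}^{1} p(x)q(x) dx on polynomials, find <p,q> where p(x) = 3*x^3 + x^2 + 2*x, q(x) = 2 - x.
<p,q> = -6/5

Expand the product: p(x)·q(x) = -3*x^4 + 5*x^3 + 4*x.
∫_{-1}^{1} of each monomial x^k gives [2/(k+1) if k even, 0 if k odd]. Integrating term-by-term (or equivalently evaluating the antiderivative F(x) = -3*x^5/5 + 5*x^4/4 + 2*x^2 at the endpoints):
  F(1) − F(−1) = 53/20 − (77/20) = -6/5.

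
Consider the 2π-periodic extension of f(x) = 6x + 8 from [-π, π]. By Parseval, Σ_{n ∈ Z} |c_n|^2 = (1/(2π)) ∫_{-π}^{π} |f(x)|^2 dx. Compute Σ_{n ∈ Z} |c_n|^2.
Σ |c_n|^2 = 12π^2 + 64

Expand and integrate term by term over [-π, π]:
  ∫ (6x)^2 dx = 36·(2π^3/3); ∫ 2·6·(8)·x dx = 0 (odd integrand); ∫ 8^2 dx = 64·2π.
So (1/(2π)) ∫_{-π}^{π} (6x + 8)^2 dx = 36π^2/3 + 64 = 12π^2 + 64.
Parseval ⇒ Σ |c_n|^2 = 12π^2 + 64.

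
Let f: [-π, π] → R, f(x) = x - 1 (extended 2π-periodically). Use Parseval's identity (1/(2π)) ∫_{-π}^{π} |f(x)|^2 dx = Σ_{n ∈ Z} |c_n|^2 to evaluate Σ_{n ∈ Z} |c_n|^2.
Σ |c_n|^2 = π^2/3 + 1

Expand and integrate term by term over [-π, π]:
  ∫ (x)^2 dx = 1·(2π^3/3); ∫ 2·1·(-1)·x dx = 0 (odd integrand); ∫ (-1)^2 dx = 1·2π.
So (1/(2π)) ∫_{-π}^{π} (x - 1)^2 dx = 1π^2/3 + 1 = π^2/3 + 1.
Parseval ⇒ Σ |c_n|^2 = π^2/3 + 1.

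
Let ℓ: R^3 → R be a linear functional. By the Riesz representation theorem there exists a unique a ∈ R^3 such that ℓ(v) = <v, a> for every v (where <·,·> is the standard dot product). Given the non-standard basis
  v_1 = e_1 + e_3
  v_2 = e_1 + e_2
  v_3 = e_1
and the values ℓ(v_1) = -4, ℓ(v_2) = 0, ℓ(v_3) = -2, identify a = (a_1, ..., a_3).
a = (-2, 2, -2)

Write a = (a_1, ..., a_3) in the standard basis. For each basis vector v_i, ℓ(v_i) = <v_i, a> is a linear equation in the a_j's. Collect the n equations into a matrix system V a = ℓ, where row i of V is v_i (expressed in the standard basis). Since V is invertible (lower-triangular with 1s on the diagonal, up to permutation), solve by back-substitution:
  V =
[[1, 0, 1],
 [1, 1, 0],
 [1, 0, 0]]
  V a = (-4, 0, -2)
Solving gives a = (-2, 2, -2).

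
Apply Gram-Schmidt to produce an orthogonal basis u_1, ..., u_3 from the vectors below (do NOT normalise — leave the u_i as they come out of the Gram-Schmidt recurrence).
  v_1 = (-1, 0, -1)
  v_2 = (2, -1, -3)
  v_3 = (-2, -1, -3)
Orthogonal basis:
  u_1 = (-1, 0, -1)
  u_2 = (5/2, -1, -5/2)
  u_3 = (-4/27, -20/27, 4/27)

Apply the Gram-Schmidt recurrence
  u_1 = v_1
  u_i = v_i − Σ_{j<i} ((v_i · u_j) / (u_j · u_j)) · u_j.

Step by step this gives:
  u_1 = (-1, 0, -1)
  u_2 = (5/2, -1, -5/2)
  u_3 = (-4/27, -20/27, 4/27)

Orthogonality check:
  u_2 · u_1 = 0 (should be 0)
  u_3 · u_1 = 0 (should be 0)
  u_3 · u_2 = 0 (should be 0)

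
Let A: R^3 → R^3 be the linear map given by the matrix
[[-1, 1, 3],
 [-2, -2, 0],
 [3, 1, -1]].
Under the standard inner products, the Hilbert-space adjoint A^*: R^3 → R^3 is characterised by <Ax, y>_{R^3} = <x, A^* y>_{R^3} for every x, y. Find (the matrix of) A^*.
A^* = A^T =
[[-1, -2, 3],
 [1, -2, 1],
 [3, 0, -1]]

For real matrices with standard dot products, the defining identity <Ax, y> = <x, A^* y> gives (Ax)^T y = x^T (A^*) y, i.e. x^T A^T y = x^T (A^*) y. Since this holds for all x, y, we must have A^* = A^T. Therefore
A^* =
[[-1, -2, 3],
 [1, -2, 1],
 [3, 0, -1]].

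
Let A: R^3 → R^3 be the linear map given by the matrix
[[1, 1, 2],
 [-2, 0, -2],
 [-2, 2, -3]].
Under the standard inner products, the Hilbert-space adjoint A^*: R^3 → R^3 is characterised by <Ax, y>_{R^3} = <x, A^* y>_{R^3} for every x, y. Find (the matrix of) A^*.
A^* = A^T =
[[1, -2, -2],
 [1, 0, 2],
 [2, -2, -3]]

For real matrices with standard dot products, the defining identity <Ax, y> = <x, A^* y> gives (Ax)^T y = x^T (A^*) y, i.e. x^T A^T y = x^T (A^*) y. Since this holds for all x, y, we must have A^* = A^T. Therefore
A^* =
[[1, -2, -2],
 [1, 0, 2],
 [2, -2, -3]].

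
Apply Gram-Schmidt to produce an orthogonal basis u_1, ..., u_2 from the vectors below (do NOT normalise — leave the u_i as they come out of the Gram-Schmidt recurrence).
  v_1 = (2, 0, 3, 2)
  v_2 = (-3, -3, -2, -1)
Orthogonal basis:
  u_1 = (2, 0, 3, 2)
  u_2 = (-23/17, -3, 8/17, 11/17)

Apply the Gram-Schmidt recurrence
  u_1 = v_1
  u_i = v_i − Σ_{j<i} ((v_i · u_j) / (u_j · u_j)) · u_j.

Step by step this gives:
  u_1 = (2, 0, 3, 2)
  u_2 = (-23/17, -3, 8/17, 11/17)

Orthogonality check:
  u_2 · u_1 = 0 (should be 0)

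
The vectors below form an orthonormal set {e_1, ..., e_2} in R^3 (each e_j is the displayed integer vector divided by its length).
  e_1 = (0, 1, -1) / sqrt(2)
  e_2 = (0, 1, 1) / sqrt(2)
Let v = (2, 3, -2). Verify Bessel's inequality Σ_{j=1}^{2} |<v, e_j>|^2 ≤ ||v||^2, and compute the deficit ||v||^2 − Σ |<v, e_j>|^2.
Σ |<v, e_j>|^2 = 13; ||v||^2 = 17; deficit = 4

Write each e_j = u_j / sqrt(<u_j, u_j>) where u_j is the displayed integer vector. Then <v, e_j> = <v, u_j> / sqrt(<u_j, u_j>), so |<v, e_j>|^2 = <v, u_j>^2 / <u_j, u_j>.
Coefficients: <v, e_1> = 5/sqrt(2), <v, e_2> = 1/sqrt(2).
Square and sum: Σ |<v, e_j>|^2 = 13.
Compute ||v||^2 = v·v = 17.
Deficit = 17 − 13 = 4 ≥ 0, confirming Bessel's inequality. (The deficit equals ||v − Σ <v,e_j> e_j||^2, the squared distance from v to span{e_j}.)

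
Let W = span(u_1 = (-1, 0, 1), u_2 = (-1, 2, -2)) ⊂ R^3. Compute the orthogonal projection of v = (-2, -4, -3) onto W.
proj_W(v) = (10/17, -2/17, -7/17)

Set up U = [u_1 | ... | u_2] ∈ R^(3×2). The projector onto W = col(U) is P = U (U^T U)^(-1) U^T.
Compute U^T U =
  [2, -1]
  [-1, 9],
and U^T v = (-1, 0).
Solve U^T U · c = U^T v for the coefficients: c = (-9/17, -1/17). The projection is proj_W(v) = U c.
Check: (v - proj_W(v)) · u_1 = 0  (should be 0).
Check: (v - proj_W(v)) · u_2 = 0  (should be 0).
Result: proj_W(v) = (10/17, -2/17, -7/17).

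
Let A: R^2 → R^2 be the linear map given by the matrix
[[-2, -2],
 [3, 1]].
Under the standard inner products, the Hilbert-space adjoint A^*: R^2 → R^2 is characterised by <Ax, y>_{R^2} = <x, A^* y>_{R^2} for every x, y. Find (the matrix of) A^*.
A^* = A^T =
[[-2, 3],
 [-2, 1]]

For real matrices with standard dot products, the defining identity <Ax, y> = <x, A^* y> gives (Ax)^T y = x^T (A^*) y, i.e. x^T A^T y = x^T (A^*) y. Since this holds for all x, y, we must have A^* = A^T. Therefore
A^* =
[[-2, 3],
 [-2, 1]].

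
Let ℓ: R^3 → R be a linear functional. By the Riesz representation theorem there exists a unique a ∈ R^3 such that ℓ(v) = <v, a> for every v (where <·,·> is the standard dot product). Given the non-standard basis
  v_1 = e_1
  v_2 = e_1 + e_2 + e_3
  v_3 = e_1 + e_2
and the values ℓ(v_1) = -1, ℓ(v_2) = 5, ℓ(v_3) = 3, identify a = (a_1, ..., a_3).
a = (-1, 4, 2)

Write a = (a_1, ..., a_3) in the standard basis. For each basis vector v_i, ℓ(v_i) = <v_i, a> is a linear equation in the a_j's. Collect the n equations into a matrix system V a = ℓ, where row i of V is v_i (expressed in the standard basis). Since V is invertible (lower-triangular with 1s on the diagonal, up to permutation), solve by back-substitution:
  V =
[[1, 0, 0],
 [1, 1, 1],
 [1, 1, 0]]
  V a = (-1, 5, 3)
Solving gives a = (-1, 4, 2).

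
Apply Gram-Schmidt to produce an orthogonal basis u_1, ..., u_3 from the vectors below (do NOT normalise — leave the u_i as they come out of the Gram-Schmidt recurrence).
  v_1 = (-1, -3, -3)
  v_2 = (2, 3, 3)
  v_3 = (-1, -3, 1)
Orthogonal basis:
  u_1 = (-1, -3, -3)
  u_2 = (18/19, -3/19, -3/19)
  u_3 = (0, -2, 2)

Apply the Gram-Schmidt recurrence
  u_1 = v_1
  u_i = v_i − Σ_{j<i} ((v_i · u_j) / (u_j · u_j)) · u_j.

Step by step this gives:
  u_1 = (-1, -3, -3)
  u_2 = (18/19, -3/19, -3/19)
  u_3 = (0, -2, 2)

Orthogonality check:
  u_2 · u_1 = 0 (should be 0)
  u_3 · u_1 = 0 (should be 0)
  u_3 · u_2 = 0 (should be 0)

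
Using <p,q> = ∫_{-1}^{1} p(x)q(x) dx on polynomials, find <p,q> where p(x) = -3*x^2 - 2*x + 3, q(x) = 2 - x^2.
<p,q> = 36/5

Expand the product: p(x)·q(x) = 3*x^4 + 2*x^3 - 9*x^2 - 4*x + 6.
∫_{-1}^{1} of each monomial x^k gives [2/(k+1) if k even, 0 if k odd]. Integrating term-by-term (or equivalently evaluating the antiderivative F(x) = 3*x^5/5 + x^4/2 - 3*x^3 - 2*x^2 + 6*x at the endpoints):
  F(1) − F(−1) = 21/10 − (-51/10) = 36/5.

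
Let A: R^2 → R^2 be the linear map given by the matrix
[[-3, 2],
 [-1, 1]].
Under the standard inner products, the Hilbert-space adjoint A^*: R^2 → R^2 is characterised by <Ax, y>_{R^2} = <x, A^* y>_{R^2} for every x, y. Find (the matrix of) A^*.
A^* = A^T =
[[-3, -1],
 [2, 1]]

For real matrices with standard dot products, the defining identity <Ax, y> = <x, A^* y> gives (Ax)^T y = x^T (A^*) y, i.e. x^T A^T y = x^T (A^*) y. Since this holds for all x, y, we must have A^* = A^T. Therefore
A^* =
[[-3, -1],
 [2, 1]].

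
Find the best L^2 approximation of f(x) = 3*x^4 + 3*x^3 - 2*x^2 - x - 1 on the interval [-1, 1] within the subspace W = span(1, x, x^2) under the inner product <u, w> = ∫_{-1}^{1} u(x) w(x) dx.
g(x) = 4*x^2/7 + 4*x/5 - 44/35

The best approximation g ∈ W is the orthogonal projection of f onto W. Writing g = a_0 + a_1 x + a_2 x^2, the coefficients solve the normal equations G · a = b where
  G_{ij} = <φ_i, φ_j> and b_i = <f, φ_i>, with φ_0 = 1, φ_1 = x, φ_2 = x^2.
G =
  [2, 0, 2/3]
  [0, 2/3, 0]
  [2/3, 0, 2/5],
b = (-32/15, 8/15, -64/105).
Solving gives a_0 = -44/35, a_1 = 4/5, a_2 = 4/7, so
  g(x) = 4*x^2/7 + 4*x/5 - 44/35.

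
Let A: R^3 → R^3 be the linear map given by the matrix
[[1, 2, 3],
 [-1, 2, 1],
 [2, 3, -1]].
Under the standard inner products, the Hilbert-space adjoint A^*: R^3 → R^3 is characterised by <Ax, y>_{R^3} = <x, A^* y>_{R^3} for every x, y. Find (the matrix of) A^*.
A^* = A^T =
[[1, -1, 2],
 [2, 2, 3],
 [3, 1, -1]]

For real matrices with standard dot products, the defining identity <Ax, y> = <x, A^* y> gives (Ax)^T y = x^T (A^*) y, i.e. x^T A^T y = x^T (A^*) y. Since this holds for all x, y, we must have A^* = A^T. Therefore
A^* =
[[1, -1, 2],
 [2, 2, 3],
 [3, 1, -1]].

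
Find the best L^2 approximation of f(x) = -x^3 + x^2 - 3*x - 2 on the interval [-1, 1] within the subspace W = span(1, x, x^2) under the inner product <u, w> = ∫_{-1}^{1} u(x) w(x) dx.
g(x) = x^2 - 18*x/5 - 2

The best approximation g ∈ W is the orthogonal projection of f onto W. Writing g = a_0 + a_1 x + a_2 x^2, the coefficients solve the normal equations G · a = b where
  G_{ij} = <φ_i, φ_j> and b_i = <f, φ_i>, with φ_0 = 1, φ_1 = x, φ_2 = x^2.
G =
  [2, 0, 2/3]
  [0, 2/3, 0]
  [2/3, 0, 2/5],
b = (-10/3, -12/5, -14/15).
Solving gives a_0 = -2, a_1 = -18/5, a_2 = 1, so
  g(x) = x^2 - 18*x/5 - 2.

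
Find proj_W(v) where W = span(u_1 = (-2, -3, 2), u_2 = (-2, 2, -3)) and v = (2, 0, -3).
proj_W(v) = (10/9, 16/9, -11/9)

Set up U = [u_1 | ... | u_2] ∈ R^(3×2). The projector onto W = col(U) is P = U (U^T U)^(-1) U^T.
Compute U^T U =
  [17, -8]
  [-8, 17],
and U^T v = (-10, 5).
Solve U^T U · c = U^T v for the coefficients: c = (-26/45, 1/45). The projection is proj_W(v) = U c.
Check: (v - proj_W(v)) · u_1 = 0  (should be 0).
Check: (v - proj_W(v)) · u_2 = 0  (should be 0).
Result: proj_W(v) = (10/9, 16/9, -11/9).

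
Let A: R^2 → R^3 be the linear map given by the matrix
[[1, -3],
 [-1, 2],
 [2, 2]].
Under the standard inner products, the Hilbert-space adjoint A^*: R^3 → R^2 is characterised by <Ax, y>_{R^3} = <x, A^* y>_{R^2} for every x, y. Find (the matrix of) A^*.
A^* = A^T =
[[1, -1, 2],
 [-3, 2, 2]]

For real matrices with standard dot products, the defining identity <Ax, y> = <x, A^* y> gives (Ax)^T y = x^T (A^*) y, i.e. x^T A^T y = x^T (A^*) y. Since this holds for all x, y, we must have A^* = A^T. Therefore
A^* =
[[1, -1, 2],
 [-3, 2, 2]].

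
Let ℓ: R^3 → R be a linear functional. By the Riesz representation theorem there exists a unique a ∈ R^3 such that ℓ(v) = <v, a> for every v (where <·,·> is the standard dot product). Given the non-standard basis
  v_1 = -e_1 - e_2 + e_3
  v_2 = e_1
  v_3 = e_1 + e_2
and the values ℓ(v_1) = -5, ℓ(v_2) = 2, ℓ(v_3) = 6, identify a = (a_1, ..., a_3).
a = (2, 4, 1)

Write a = (a_1, ..., a_3) in the standard basis. For each basis vector v_i, ℓ(v_i) = <v_i, a> is a linear equation in the a_j's. Collect the n equations into a matrix system V a = ℓ, where row i of V is v_i (expressed in the standard basis). Since V is invertible (lower-triangular with 1s on the diagonal, up to permutation), solve by back-substitution:
  V =
[[-1, -1, 1],
 [1, 0, 0],
 [1, 1, 0]]
  V a = (-5, 2, 6)
Solving gives a = (2, 4, 1).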